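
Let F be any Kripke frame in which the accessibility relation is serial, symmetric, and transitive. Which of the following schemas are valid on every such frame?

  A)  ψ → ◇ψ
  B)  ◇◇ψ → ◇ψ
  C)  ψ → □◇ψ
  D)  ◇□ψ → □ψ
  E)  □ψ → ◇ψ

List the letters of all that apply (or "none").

A serial symmetric transitive relation is reflexive (take any v with uRv; symmetry gives vRu and transitivity gives uRu), hence an equivalence relation.
(A) ψ → ◇ψ (the dual of axiom T) characterises the reflexive frames. Every such R is reflexive — valid.
(B) ◇◇ψ → ◇ψ is the dual of axiom 4; it is valid on a frame exactly when R is transitive. Every such R is transitive, so valid.
(C) ψ → □◇ψ (axiom B) characterises the symmetric frames. Every such R is symmetric — valid.
(D) the dual of axiom 5: valid iff R is euclidean. Every such R is euclidean — valid.
(E) □ψ → ◇ψ is axiom D; it is valid on a frame exactly when R is serial. Every such R is serial, so valid.

A, B, C, D, E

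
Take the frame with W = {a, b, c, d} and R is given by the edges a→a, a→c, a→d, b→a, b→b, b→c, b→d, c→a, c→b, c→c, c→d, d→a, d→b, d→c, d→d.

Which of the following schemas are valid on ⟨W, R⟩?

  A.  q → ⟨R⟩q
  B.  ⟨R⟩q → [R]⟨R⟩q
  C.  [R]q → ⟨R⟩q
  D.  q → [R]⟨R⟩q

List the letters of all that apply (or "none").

R is reflexive: each world relates to itself.
R is not symmetric: b R a but not a R b.
R is not euclidean: b R a and b R b but not a R b.
R is serial: every world has an R-successor.
(A) the dual of axiom T: valid iff R is reflexive. R is reflexive — valid.
(B) ⟨R⟩q → [R]⟨R⟩q is axiom 5, which corresponds to the euclidean property. R is not euclidean — not valid.
(C) axiom D: valid iff R is serial. R is serial — valid.
(D) q → [R]⟨R⟩q is axiom B, which corresponds to symmetry. R is not symmetric — not valid.

A, C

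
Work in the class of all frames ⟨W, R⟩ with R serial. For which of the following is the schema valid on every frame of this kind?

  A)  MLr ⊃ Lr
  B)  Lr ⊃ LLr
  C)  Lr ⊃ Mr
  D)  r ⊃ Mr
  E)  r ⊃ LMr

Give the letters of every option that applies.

C

(A) MLr ⊃ Lr is the dual of axiom 5, which corresponds to the euclidean property. Such an R need not be euclidean — not valid.
(B) axiom 4: valid iff R is transitive. Such an R need not be transitive — not valid.
(C) Lr ⊃ Mr (axiom D) characterises the serial frames. Every such R is serial — valid.
(D) r ⊃ Mr (the dual of axiom T) characterises the reflexive frames. Such an R need not be reflexive — not valid.
(E) r ⊃ LMr (axiom B) characterises the symmetric frames. Such an R need not be symmetric — not valid.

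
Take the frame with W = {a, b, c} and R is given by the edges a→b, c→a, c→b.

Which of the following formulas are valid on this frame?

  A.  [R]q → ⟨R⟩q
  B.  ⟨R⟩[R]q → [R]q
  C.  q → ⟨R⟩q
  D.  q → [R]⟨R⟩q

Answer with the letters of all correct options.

R is not reflexive: not a R a.
R is not symmetric: a R b but not b R a.
R is not euclidean: c R b and c R a but not b R a.
R is not serial: b has no R-successor.
(A) axiom D: valid iff R is serial. R is not serial — not valid.
(B) ⟨R⟩[R]q → [R]q is the dual of axiom 5; it is valid on a frame exactly when R is euclidean. R is not euclidean, so not valid.
(C) the dual of axiom T: valid iff R is reflexive. R is not reflexive — not valid.
(D) q → [R]⟨R⟩q is axiom B, which corresponds to symmetry. R is not symmetric — not valid.

none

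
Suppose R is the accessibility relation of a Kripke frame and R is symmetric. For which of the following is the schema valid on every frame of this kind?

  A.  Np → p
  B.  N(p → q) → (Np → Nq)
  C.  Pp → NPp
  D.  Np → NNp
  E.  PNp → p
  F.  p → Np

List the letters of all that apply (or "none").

(A) Np → p (axiom T) characterises the reflexive frames. Such an R need not be reflexive — not valid.
(B) this is just K, valid on every normal frame.
(C) axiom 5: valid iff R is euclidean. Such an R need not be euclidean — not valid.
(D) Np → NNp is axiom 4, which corresponds to transitivity. Such an R need not be transitive — not valid.
(E) PNp → p is the dual of axiom B, which corresponds to symmetry. Every such R is symmetric — valid.
(F) p → Np is valid only on frames where every R-edge is a self-loop. Such an R need not be a subset of the identity — not valid.

B, E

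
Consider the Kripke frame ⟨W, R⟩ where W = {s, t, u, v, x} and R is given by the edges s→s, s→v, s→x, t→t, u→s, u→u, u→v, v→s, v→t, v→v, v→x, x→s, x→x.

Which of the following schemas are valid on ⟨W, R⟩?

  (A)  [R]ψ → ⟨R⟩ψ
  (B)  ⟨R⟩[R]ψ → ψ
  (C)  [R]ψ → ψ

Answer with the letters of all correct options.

A, C

R is reflexive: each world relates to itself.
R is not symmetric: u R s but not s R u.
R is serial: every world has an R-successor.
(A) [R]ψ → ⟨R⟩ψ is axiom D; it is valid on a frame exactly when R is serial. R is serial, so valid.
(B) the dual of axiom B: valid iff R is symmetric. R is not symmetric — not valid.
(C) [R]ψ → ψ is axiom T, which corresponds to reflexivity. R is reflexive — valid.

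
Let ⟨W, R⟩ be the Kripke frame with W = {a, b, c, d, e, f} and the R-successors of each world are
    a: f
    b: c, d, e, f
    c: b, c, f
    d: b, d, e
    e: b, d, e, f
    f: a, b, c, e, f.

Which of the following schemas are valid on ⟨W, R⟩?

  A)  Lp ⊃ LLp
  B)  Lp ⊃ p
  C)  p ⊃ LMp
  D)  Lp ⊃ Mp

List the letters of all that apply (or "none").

C, D

R is not reflexive: not a R a.
R is symmetric: every R-edge is matched by its reverse.
R is not transitive: a R f and f R a but not a R a.
R is serial: every world has an R-successor.
(A) Lp ⊃ LLp (axiom 4) characterises the transitive frames. R is not transitive — not valid.
(B) Lp ⊃ p is axiom T; it is valid on a frame exactly when R is reflexive. R is not reflexive, so not valid.
(C) axiom B: valid iff R is symmetric. R is symmetric — valid.
(D) axiom D: valid iff R is serial. R is serial — valid.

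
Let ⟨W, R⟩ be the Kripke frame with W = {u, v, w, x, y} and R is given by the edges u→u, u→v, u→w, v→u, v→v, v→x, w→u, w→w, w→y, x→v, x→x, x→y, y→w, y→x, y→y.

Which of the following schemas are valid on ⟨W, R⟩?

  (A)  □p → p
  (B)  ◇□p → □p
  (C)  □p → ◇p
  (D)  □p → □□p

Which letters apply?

A, C

R is reflexive: each world relates to itself.
R is not transitive: u R v and v R x but not u R x.
R is not euclidean: u R v and u R w but not v R w.
R is serial: every world has an R-successor.
(A) □p → p (axiom T) characterises the reflexive frames. R is reflexive — valid.
(B) ◇□p → □p is the dual of axiom 5, which corresponds to the euclidean property. R is not euclidean — not valid.
(C) □p → ◇p (axiom D) characterises the serial frames. R is serial — valid.
(D) □p → □□p is axiom 4, which corresponds to transitivity. R is not transitive — not valid.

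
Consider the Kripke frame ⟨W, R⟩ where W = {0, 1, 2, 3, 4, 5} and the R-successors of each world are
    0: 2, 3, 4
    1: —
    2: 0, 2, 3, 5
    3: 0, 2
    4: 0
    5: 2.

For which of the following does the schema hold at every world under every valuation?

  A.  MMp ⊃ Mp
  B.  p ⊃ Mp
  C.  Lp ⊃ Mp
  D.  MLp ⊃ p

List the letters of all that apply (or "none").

R is not reflexive: not 0 R 0.
R is symmetric: every R-edge is matched by its reverse.
R is not transitive: 0 R 2 and 2 R 0 but not 0 R 0.
R is not serial: 1 has no R-successor.
(A) MMp ⊃ Mp is the dual of axiom 4; it is valid on a frame exactly when R is transitive. R is not transitive, so not valid.
(B) the dual of axiom T: valid iff R is reflexive. R is not reflexive — not valid.
(C) axiom D: valid iff R is serial. R is not serial — not valid.
(D) MLp ⊃ p is the dual of axiom B, which corresponds to symmetry. R is symmetric — valid.

D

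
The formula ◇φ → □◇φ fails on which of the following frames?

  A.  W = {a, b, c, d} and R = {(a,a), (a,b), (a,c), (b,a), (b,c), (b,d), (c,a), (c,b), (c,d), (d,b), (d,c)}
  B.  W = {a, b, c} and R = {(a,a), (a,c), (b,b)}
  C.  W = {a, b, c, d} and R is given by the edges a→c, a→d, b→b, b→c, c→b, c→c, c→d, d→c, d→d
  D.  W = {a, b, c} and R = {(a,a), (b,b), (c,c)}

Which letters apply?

A, B, C

The schema ◇φ → □◇φ is axiom 5; it is valid on a frame iff R is euclidean.
(A) R is not euclidean (b R a and b R d but not a R d), so the schema fails here.
(B) R is not euclidean (a R c and a R a but not c R a), so the schema fails here.
(C) R is not euclidean (c R b and c R d but not b R d), so the schema fails here.
(D) R is euclidean (any two R-successors of the same world are R-related), so the schema is valid here.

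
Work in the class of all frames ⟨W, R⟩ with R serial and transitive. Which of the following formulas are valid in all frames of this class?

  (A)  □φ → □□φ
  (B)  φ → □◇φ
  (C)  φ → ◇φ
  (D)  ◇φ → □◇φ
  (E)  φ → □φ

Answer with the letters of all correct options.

(A) □φ → □□φ is axiom 4, which corresponds to transitivity. Every such R is transitive — valid.
(B) φ → □◇φ is axiom B; it is valid on a frame exactly when R is symmetric. Such an R need not be symmetric, so not valid.
(C) φ → ◇φ is the dual of axiom T, which corresponds to reflexivity. Such an R need not be reflexive — not valid.
(D) ◇φ → □◇φ is axiom 5; it is valid on a frame exactly when R is euclidean. Such an R need not be euclidean, so not valid.
(E) φ → □φ (equivalent to ◇p→p) corresponds to R being a subset of the identity. Such an R need not be a subset of the identity, so not valid.

A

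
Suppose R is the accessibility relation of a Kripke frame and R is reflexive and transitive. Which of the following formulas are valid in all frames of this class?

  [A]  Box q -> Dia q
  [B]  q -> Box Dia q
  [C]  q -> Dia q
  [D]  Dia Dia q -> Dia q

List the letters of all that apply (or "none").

A, C, D

Reflexive relations are serial.
(A) axiom D: valid iff R is serial. Every such R is serial — valid.
(B) q -> Box Dia q (axiom B) characterises the symmetric frames. Such an R need not be symmetric — not valid.
(C) q -> Dia q (the dual of axiom T) characterises the reflexive frames. Every such R is reflexive — valid.
(D) Dia Dia q -> Dia q is the dual of axiom 4, which corresponds to transitivity. Every such R is transitive — valid.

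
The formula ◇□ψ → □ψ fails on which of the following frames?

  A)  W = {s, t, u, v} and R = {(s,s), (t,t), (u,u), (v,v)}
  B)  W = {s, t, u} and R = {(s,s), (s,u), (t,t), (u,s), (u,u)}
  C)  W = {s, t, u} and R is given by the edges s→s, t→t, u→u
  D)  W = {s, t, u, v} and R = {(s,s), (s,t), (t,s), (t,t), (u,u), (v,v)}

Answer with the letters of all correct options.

none

The schema ◇□ψ → □ψ is the dual of axiom 5; it is valid on a frame iff R is euclidean.
(A) R is euclidean (any two R-successors of the same world are R-related), so the schema is valid here.
(B) R is euclidean (any two R-successors of the same world are R-related), so the schema is valid here.
(C) R is euclidean (any two R-successors of the same world are R-related), so the schema is valid here.
(D) R is euclidean (any two R-successors of the same world are R-related), so the schema is valid here.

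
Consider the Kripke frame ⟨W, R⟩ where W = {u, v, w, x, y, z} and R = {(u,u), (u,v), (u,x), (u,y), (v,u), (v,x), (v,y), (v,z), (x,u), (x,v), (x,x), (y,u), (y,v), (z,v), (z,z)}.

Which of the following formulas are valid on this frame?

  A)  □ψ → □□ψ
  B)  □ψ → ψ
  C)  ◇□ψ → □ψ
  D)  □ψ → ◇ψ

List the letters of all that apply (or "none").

none

R is not reflexive: not v R v.
R is not transitive: u R v and v R z but not u R z.
R is not euclidean: u R x and u R y but not x R y.
R is not serial: w has no R-successor.
(A) axiom 4: valid iff R is transitive. R is not transitive — not valid.
(B) □ψ → ψ is axiom T, which corresponds to reflexivity. R is not reflexive — not valid.
(C) ◇□ψ → □ψ is the dual of axiom 5, which corresponds to the euclidean property. R is not euclidean — not valid.
(D) □ψ → ◇ψ (axiom D) characterises the serial frames. R is not serial — not valid.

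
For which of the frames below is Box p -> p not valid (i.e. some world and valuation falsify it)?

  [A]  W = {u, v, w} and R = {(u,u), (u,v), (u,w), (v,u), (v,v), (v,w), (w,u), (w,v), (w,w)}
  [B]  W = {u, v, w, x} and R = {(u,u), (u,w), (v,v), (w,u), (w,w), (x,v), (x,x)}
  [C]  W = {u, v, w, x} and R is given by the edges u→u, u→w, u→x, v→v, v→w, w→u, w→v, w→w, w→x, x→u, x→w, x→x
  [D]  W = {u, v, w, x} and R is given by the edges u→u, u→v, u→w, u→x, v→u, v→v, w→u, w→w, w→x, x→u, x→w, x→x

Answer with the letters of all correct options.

none

The schema Box p -> p is axiom T; it is valid on a frame iff R is reflexive.
(A) R is reflexive (each world relates to itself), so the schema is valid here.
(B) R is reflexive (each world relates to itself), so the schema is valid here.
(C) R is reflexive (each world relates to itself), so the schema is valid here.
(D) R is reflexive (each world relates to itself), so the schema is valid here.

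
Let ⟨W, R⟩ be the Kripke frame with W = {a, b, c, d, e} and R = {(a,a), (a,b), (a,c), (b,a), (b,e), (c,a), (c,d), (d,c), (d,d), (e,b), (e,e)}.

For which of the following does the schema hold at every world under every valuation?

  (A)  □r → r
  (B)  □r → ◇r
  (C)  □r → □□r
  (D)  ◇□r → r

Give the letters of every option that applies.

R is not reflexive: not b R b.
R is symmetric: every R-edge is matched by its reverse.
R is not transitive: a R b and b R e but not a R e.
R is serial: every world has an R-successor.
(A) □r → r is axiom T, which corresponds to reflexivity. R is not reflexive — not valid.
(B) □r → ◇r is axiom D; it is valid on a frame exactly when R is serial. R is serial, so valid.
(C) □r → □□r is axiom 4, which corresponds to transitivity. R is not transitive — not valid.
(D) the dual of axiom B: valid iff R is symmetric. R is symmetric — valid.

B, D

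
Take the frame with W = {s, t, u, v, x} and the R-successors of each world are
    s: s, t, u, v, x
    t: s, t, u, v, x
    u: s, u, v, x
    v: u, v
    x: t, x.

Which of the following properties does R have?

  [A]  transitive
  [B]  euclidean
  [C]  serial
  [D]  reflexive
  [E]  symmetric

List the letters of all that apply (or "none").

(A) not transitive: u R s and s R t but not u R t.
(B) not euclidean: s R u and s R t but not u R t.
(C) serial: every world has an R-successor.
(D) reflexive: each world relates to itself.
(E) not symmetric: s R v but not v R s.

C, D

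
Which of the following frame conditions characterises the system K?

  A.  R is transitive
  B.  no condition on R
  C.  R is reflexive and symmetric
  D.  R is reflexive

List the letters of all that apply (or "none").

(A) this class determines K4, not K.
(B) K is sound and complete for exactly this class.
(C) this class determines B (= KTB), not K.
(D) this class determines T (= KT), not K.

B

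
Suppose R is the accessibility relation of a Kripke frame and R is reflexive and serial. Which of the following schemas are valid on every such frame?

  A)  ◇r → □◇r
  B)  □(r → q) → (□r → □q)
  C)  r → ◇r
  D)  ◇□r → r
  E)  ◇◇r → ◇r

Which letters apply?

(A) axiom 5: valid iff R is euclidean. Such an R need not be euclidean — not valid.
(B) this is just K, valid on every normal frame.
(C) r → ◇r is the dual of axiom T, which corresponds to reflexivity. Every such R is reflexive — valid.
(D) ◇□r → r is the dual of axiom B; it is valid on a frame exactly when R is symmetric. Such an R need not be symmetric, so not valid.
(E) ◇◇r → ◇r is the dual of axiom 4, which corresponds to transitivity. Such an R need not be transitive — not valid.

B, C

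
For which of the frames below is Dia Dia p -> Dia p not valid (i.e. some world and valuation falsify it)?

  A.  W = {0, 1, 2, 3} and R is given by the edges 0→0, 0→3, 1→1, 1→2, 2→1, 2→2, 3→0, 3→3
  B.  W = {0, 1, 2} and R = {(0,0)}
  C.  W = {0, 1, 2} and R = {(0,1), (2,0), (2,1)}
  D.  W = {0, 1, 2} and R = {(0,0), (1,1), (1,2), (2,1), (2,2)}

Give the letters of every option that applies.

none

The schema Dia Dia p -> Dia p is the dual of axiom 4; it is valid on a frame iff R is transitive.
(A) R is transitive (R is closed under composition), so the schema is valid here.
(B) R is transitive (R is closed under composition), so the schema is valid here.
(C) R is transitive (R is closed under composition), so the schema is valid here.
(D) R is transitive (R is closed under composition), so the schema is valid here.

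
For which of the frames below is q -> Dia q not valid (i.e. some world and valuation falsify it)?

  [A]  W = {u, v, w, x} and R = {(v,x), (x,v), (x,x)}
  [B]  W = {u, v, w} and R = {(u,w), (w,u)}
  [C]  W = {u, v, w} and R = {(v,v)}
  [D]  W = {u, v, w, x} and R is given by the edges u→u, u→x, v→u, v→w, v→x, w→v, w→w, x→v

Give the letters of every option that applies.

The schema q -> Dia q is the dual of axiom T; it is valid on a frame iff R is reflexive.
(A) R is not reflexive (not u R u), so the schema fails here.
(B) R is not reflexive (not u R u), so the schema fails here.
(C) R is not reflexive (not u R u), so the schema fails here.
(D) R is not reflexive (not v R v), so the schema fails here.

A, B, C, D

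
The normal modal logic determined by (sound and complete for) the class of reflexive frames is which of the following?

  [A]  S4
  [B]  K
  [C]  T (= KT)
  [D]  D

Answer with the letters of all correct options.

(A) S4 is determined by the class of reflexive and transitive frames.
(B) K is determined by the class of arbitrary frames.
(C) T (= KT) is determined by exactly this class.
(D) D is determined by the class of serial frames.

C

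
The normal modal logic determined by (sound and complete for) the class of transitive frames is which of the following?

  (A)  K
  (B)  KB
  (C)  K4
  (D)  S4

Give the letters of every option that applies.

(A) K is determined by the class of arbitrary frames.
(B) KB is determined by the class of symmetric frames.
(C) K4 is determined by exactly this class.
(D) S4 is determined by the class of reflexive and transitive frames.

C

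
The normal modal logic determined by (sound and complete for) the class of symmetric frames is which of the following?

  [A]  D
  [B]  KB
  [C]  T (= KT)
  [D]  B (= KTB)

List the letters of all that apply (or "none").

B

(A) D is determined by the class of serial frames.
(B) KB is determined by exactly this class.
(C) T (= KT) is determined by the class of reflexive frames.
(D) B (= KTB) is determined by the class of reflexive and symmetric frames.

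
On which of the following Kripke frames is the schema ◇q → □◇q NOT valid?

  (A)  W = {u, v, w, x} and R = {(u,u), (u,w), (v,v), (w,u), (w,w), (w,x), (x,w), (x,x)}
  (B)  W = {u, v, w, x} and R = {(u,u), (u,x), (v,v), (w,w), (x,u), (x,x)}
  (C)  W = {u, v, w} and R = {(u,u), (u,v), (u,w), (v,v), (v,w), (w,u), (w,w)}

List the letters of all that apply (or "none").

A, C

The schema ◇q → □◇q is axiom 5; it is valid on a frame iff R is euclidean.
(A) R is not euclidean (w R u and w R x but not u R x), so the schema fails here.
(B) R is euclidean (any two R-successors of the same world are R-related), so the schema is valid here.
(C) R is not euclidean (u R v and u R u but not v R u), so the schema fails here.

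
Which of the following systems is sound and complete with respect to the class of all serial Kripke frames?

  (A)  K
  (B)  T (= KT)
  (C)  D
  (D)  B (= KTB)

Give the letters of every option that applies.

(A) K is determined by the class of arbitrary frames.
(B) T (= KT) is determined by the class of reflexive frames.
(C) D is determined by exactly this class.
(D) B (= KTB) is determined by the class of reflexive and symmetric frames.

C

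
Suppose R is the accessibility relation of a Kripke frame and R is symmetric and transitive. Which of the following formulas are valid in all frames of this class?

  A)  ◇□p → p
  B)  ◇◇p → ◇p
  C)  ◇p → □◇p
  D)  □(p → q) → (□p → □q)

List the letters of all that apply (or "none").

A symmetric transitive relation is euclidean (uRv and uRw give vRu by symmetry, then vRw by transitivity).
(A) the dual of axiom B: valid iff R is symmetric. Every such R is symmetric — valid.
(B) ◇◇p → ◇p is the dual of axiom 4, which corresponds to transitivity. Every such R is transitive — valid.
(C) ◇p → □◇p is axiom 5; it is valid on a frame exactly when R is euclidean. Every such R is euclidean, so valid.
(D) this is just K, valid on every normal frame.

A, B, C, D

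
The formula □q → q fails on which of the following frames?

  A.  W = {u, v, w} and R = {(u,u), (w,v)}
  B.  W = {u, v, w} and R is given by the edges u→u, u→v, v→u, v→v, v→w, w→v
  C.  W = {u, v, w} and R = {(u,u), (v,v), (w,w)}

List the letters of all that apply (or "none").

The schema □q → q is axiom T; it is valid on a frame iff R is reflexive.
(A) R is not reflexive (not v R v), so the schema fails here.
(B) R is not reflexive (not w R w), so the schema fails here.
(C) R is reflexive (each world relates to itself), so the schema is valid here.

A, B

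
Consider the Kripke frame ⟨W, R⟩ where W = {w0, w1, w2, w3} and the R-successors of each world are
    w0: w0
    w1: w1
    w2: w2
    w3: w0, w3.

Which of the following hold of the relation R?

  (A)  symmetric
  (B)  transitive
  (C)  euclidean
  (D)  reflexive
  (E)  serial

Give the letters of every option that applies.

(A) not symmetric: w3 R w0 but not w0 R w3.
(B) transitive: R is closed under composition.
(C) not euclidean: w3 R w0 and w3 R w3 but not w0 R w3.
(D) reflexive: each world relates to itself.
(E) serial: every world has an R-successor.

B, D, E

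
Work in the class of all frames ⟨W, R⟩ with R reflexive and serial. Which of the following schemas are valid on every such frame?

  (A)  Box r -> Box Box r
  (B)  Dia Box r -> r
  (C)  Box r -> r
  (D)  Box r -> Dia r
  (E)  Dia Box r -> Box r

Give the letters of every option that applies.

C, D

(A) Box r -> Box Box r is axiom 4; it is valid on a frame exactly when R is transitive. Such an R need not be transitive, so not valid.
(B) Dia Box r -> r is the dual of axiom B; it is valid on a frame exactly when R is symmetric. Such an R need not be symmetric, so not valid.
(C) Box r -> r is axiom T; it is valid on a frame exactly when R is reflexive. Every such R is reflexive, so valid.
(D) Box r -> Dia r is axiom D, which corresponds to seriality. Every such R is serial — valid.
(E) Dia Box r -> Box r is the dual of axiom 5, which corresponds to the euclidean property. Such an R need not be euclidean — not valid.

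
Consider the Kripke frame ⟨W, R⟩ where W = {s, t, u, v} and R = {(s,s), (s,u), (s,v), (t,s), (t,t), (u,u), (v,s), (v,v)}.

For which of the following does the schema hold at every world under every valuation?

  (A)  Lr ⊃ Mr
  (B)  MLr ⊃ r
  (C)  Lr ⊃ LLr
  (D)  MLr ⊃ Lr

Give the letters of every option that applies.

R is not symmetric: s R u but not u R s.
R is not transitive: t R s and s R u but not t R u.
R is not euclidean: s R u and s R s but not u R s.
R is serial: every world has an R-successor.
(A) axiom D: valid iff R is serial. R is serial — valid.
(B) MLr ⊃ r is the dual of axiom B; it is valid on a frame exactly when R is symmetric. R is not symmetric, so not valid.
(C) Lr ⊃ LLr is axiom 4, which corresponds to transitivity. R is not transitive — not valid.
(D) MLr ⊃ Lr (the dual of axiom 5) characterises the euclidean frames. R is not euclidean — not valid.

A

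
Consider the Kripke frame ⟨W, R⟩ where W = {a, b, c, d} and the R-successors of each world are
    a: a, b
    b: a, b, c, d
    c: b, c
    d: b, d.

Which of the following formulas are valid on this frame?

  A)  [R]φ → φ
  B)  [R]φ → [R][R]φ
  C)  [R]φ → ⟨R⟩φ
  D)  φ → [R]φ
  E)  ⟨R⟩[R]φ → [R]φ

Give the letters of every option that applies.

R is reflexive: each world relates to itself.
R is not transitive: a R b and b R c but not a R c.
R is not euclidean: b R a and b R c but not a R c.
R is serial: every world has an R-successor.
R is not a subset of the identity: a R b with a ≠ b.
(A) [R]φ → φ (axiom T) characterises the reflexive frames. R is reflexive — valid.
(B) axiom 4: valid iff R is transitive. R is not transitive — not valid.
(C) [R]φ → ⟨R⟩φ is axiom D, which corresponds to seriality. R is serial — valid.
(D) φ → [R]φ (equivalent to ◇p→p) corresponds to R being a subset of the identity. Here R ⊄ identity, so not valid.
(E) the dual of axiom 5: valid iff R is euclidean. R is not euclidean — not valid.

A, C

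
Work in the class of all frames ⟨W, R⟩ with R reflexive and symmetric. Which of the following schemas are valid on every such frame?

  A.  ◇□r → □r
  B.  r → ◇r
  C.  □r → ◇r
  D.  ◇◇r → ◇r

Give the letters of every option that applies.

B, C

Reflexive relations are serial.
(A) the dual of axiom 5: valid iff R is euclidean. Such an R need not be euclidean — not valid.
(B) r → ◇r is the dual of axiom T, which corresponds to reflexivity. Every such R is reflexive — valid.
(C) axiom D: valid iff R is serial. Every such R is serial — valid.
(D) ◇◇r → ◇r is the dual of axiom 4, which corresponds to transitivity. Such an R need not be transitive — not valid.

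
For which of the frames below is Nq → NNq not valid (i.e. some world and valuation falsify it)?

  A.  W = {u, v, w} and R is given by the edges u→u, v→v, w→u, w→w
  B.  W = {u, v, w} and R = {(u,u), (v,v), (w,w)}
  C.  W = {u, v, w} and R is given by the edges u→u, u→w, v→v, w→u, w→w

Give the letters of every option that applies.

The schema Nq → NNq is axiom 4; it is valid on a frame iff R is transitive.
(A) R is transitive (R is closed under composition), so the schema is valid here.
(B) R is transitive (R is closed under composition), so the schema is valid here.
(C) R is transitive (R is closed under composition), so the schema is valid here.

none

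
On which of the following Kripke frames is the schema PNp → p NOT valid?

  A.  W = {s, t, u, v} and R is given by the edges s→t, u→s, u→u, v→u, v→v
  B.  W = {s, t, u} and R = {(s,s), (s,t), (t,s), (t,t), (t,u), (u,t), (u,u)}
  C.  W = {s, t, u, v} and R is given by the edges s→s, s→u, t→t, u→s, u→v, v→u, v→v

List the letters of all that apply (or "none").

The schema PNp → p is the dual of axiom B; it is valid on a frame iff R is symmetric.
(A) R is not symmetric (s R t but not t R s), so the schema fails here.
(B) R is symmetric (every R-edge is matched by its reverse), so the schema is valid here.
(C) R is symmetric (every R-edge is matched by its reverse), so the schema is valid here.

A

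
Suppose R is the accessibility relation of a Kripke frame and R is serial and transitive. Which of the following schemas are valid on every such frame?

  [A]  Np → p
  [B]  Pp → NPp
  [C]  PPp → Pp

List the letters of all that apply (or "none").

C

(A) Np → p (axiom T) characterises the reflexive frames. Such an R need not be reflexive — not valid.
(B) Pp → NPp is axiom 5; it is valid on a frame exactly when R is euclidean. Such an R need not be euclidean, so not valid.
(C) PPp → Pp is the dual of axiom 4, which corresponds to transitivity. Every such R is transitive — valid.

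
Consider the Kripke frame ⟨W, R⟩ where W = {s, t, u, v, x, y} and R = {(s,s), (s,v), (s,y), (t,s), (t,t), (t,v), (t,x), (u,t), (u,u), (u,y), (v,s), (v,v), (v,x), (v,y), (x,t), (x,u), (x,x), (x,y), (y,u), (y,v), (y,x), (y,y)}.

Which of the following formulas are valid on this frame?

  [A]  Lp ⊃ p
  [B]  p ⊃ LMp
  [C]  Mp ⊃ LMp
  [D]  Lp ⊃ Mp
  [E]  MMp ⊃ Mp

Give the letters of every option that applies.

A, D

R is reflexive: each world relates to itself.
R is not symmetric: s R y but not y R s.
R is not transitive: s R v and v R x but not s R x.
R is not euclidean: s R y and s R s but not y R s.
R is serial: every world has an R-successor.
(A) Lp ⊃ p is axiom T, which corresponds to reflexivity. R is reflexive — valid.
(B) p ⊃ LMp is axiom B, which corresponds to symmetry. R is not symmetric — not valid.
(C) Mp ⊃ LMp is axiom 5; it is valid on a frame exactly when R is euclidean. R is not euclidean, so not valid.
(D) Lp ⊃ Mp is axiom D, which corresponds to seriality. R is serial — valid.
(E) MMp ⊃ Mp (the dual of axiom 4) characterises the transitive frames. R is not transitive — not valid.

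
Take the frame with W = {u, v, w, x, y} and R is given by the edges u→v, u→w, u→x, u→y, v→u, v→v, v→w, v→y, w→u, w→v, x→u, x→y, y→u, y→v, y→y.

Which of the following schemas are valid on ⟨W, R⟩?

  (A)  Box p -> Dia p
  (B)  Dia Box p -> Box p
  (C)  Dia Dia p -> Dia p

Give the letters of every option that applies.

A

R is not transitive: u R v and v R u but not u R u.
R is not euclidean: u R v and u R x but not v R x.
R is serial: every world has an R-successor.
(A) axiom D: valid iff R is serial. R is serial — valid.
(B) the dual of axiom 5: valid iff R is euclidean. R is not euclidean — not valid.
(C) Dia Dia p -> Dia p is the dual of axiom 4; it is valid on a frame exactly when R is transitive. R is not transitive, so not valid.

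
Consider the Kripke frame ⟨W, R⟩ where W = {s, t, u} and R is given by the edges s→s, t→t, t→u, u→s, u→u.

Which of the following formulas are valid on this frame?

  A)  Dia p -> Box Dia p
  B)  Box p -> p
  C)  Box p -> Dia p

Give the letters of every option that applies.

R is reflexive: each world relates to itself.
R is not euclidean: t R u and t R t but not u R t.
R is serial: every world has an R-successor.
(A) axiom 5: valid iff R is euclidean. R is not euclidean — not valid.
(B) axiom T: valid iff R is reflexive. R is reflexive — valid.
(C) Box p -> Dia p (axiom D) characterises the serial frames. R is serial — valid.

B, C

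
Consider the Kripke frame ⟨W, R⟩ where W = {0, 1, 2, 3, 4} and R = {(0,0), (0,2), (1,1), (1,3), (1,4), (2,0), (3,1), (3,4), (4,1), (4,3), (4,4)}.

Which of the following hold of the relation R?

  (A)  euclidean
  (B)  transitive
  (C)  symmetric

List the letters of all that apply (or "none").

C

(A) not euclidean: 0 R 2 and 0 R 2 but not 2 R 2.
(B) not transitive: 2 R 0 and 0 R 2 but not 2 R 2.
(C) symmetric: every R-edge is matched by its reverse.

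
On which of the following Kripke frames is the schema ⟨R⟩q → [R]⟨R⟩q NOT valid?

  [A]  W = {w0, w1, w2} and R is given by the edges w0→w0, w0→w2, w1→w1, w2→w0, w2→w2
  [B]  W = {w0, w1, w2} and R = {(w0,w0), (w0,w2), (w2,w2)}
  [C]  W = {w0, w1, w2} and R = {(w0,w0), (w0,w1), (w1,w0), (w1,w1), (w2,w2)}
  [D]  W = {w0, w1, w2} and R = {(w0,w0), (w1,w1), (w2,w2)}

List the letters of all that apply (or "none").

The schema ⟨R⟩q → [R]⟨R⟩q is axiom 5; it is valid on a frame iff R is euclidean.
(A) R is euclidean (any two R-successors of the same world are R-related), so the schema is valid here.
(B) R is not euclidean (w0 R w2 and w0 R w0 but not w2 R w0), so the schema fails here.
(C) R is euclidean (any two R-successors of the same world are R-related), so the schema is valid here.
(D) R is euclidean (any two R-successors of the same world are R-related), so the schema is valid here.

B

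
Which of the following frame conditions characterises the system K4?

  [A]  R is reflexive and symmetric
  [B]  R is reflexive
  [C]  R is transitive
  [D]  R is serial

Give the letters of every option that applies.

C

(A) this class determines B (= KTB), not K4.
(B) this class determines T (= KT), not K4.
(C) K4 is sound and complete for exactly this class.
(D) this class determines D, not K4.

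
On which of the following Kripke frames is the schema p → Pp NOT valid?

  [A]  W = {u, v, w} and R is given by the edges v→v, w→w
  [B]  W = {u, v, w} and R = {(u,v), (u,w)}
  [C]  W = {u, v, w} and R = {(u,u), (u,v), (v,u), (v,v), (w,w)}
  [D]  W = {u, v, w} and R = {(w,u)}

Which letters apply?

The schema p → Pp is the dual of axiom T; it is valid on a frame iff R is reflexive.
(A) R is not reflexive (not u R u), so the schema fails here.
(B) R is not reflexive (not u R u), so the schema fails here.
(C) R is reflexive (each world relates to itself), so the schema is valid here.
(D) R is not reflexive (not u R u), so the schema fails here.

A, B, D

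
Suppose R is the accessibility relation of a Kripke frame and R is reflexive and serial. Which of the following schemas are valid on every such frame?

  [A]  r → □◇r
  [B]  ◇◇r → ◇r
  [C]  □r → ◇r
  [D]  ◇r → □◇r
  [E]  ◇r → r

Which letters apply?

(A) r → □◇r is axiom B, which corresponds to symmetry. Such an R need not be symmetric — not valid.
(B) ◇◇r → ◇r is the dual of axiom 4; it is valid on a frame exactly when R is transitive. Such an R need not be transitive, so not valid.
(C) □r → ◇r is axiom D; it is valid on a frame exactly when R is serial. Every such R is serial, so valid.
(D) ◇r → □◇r is axiom 5; it is valid on a frame exactly when R is euclidean. Such an R need not be euclidean, so not valid.
(E) ◇r → r (the converse of T) corresponds to R being a subset of the identity. Such an R need not be a subset of the identity, so not valid.

C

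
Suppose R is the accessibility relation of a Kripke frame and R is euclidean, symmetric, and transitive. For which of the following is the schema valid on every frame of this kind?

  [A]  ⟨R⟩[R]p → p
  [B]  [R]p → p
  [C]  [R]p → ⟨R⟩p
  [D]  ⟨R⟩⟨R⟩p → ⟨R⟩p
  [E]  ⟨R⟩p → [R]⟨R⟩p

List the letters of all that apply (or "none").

(A) ⟨R⟩[R]p → p is the dual of axiom B, which corresponds to symmetry. Every such R is symmetric — valid.
(B) [R]p → p is axiom T; it is valid on a frame exactly when R is reflexive. Such an R need not be reflexive, so not valid.
(C) [R]p → ⟨R⟩p is axiom D; it is valid on a frame exactly when R is serial. Such an R need not be serial, so not valid.
(D) the dual of axiom 4: valid iff R is transitive. Every such R is transitive — valid.
(E) axiom 5: valid iff R is euclidean. Every such R is euclidean — valid.

A, D, E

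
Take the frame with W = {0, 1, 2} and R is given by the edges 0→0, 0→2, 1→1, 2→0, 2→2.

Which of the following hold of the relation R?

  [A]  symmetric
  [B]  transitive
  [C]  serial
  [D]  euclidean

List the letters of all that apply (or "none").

(A) symmetric: every R-edge is matched by its reverse.
(B) transitive: R is closed under composition.
(C) serial: every world has an R-successor.
(D) euclidean: any two R-successors of the same world are R-related.

A, B, C, D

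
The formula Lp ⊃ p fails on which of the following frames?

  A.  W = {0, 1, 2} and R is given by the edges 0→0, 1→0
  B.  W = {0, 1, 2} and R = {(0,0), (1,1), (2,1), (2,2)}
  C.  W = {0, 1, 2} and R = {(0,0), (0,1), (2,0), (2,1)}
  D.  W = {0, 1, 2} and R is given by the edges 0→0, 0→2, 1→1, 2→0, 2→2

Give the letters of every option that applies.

A, C

The schema Lp ⊃ p is axiom T; it is valid on a frame iff R is reflexive.
(A) R is not reflexive (not 1 R 1), so the schema fails here.
(B) R is reflexive (each world relates to itself), so the schema is valid here.
(C) R is not reflexive (not 1 R 1), so the schema fails here.
(D) R is reflexive (each world relates to itself), so the schema is valid here.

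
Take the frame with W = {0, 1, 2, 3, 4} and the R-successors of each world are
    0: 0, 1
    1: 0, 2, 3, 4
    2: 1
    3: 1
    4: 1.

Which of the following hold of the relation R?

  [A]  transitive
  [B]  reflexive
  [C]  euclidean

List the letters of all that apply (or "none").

none

(A) not transitive: 0 R 1 and 1 R 2 but not 0 R 2.
(B) not reflexive: not 1 R 1.
(C) not euclidean: 1 R 0 and 1 R 2 but not 0 R 2.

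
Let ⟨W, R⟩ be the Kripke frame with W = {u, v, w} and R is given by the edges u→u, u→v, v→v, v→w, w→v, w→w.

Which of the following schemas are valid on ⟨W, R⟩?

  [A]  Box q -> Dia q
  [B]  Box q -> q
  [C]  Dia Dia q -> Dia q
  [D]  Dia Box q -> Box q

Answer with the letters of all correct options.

A, B

R is reflexive: each world relates to itself.
R is not transitive: u R v and v R w but not u R w.
R is not euclidean: u R v and u R u but not v R u.
R is serial: every world has an R-successor.
(A) Box q -> Dia q is axiom D, which corresponds to seriality. R is serial — valid.
(B) Box q -> q is axiom T; it is valid on a frame exactly when R is reflexive. R is reflexive, so valid.
(C) the dual of axiom 4: valid iff R is transitive. R is not transitive — not valid.
(D) Dia Box q -> Box q is the dual of axiom 5, which corresponds to the euclidean property. R is not euclidean — not valid.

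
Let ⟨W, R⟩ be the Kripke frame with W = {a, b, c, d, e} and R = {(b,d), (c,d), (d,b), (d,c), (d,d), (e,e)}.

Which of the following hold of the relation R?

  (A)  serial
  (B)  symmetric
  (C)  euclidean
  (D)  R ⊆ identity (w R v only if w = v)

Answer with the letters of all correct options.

(A) not serial: a has no R-successor.
(B) symmetric: every R-edge is matched by its reverse.
(C) not euclidean: d R b and d R c but not b R c.
(D) not ⊆ identity: b R d with b ≠ d.

B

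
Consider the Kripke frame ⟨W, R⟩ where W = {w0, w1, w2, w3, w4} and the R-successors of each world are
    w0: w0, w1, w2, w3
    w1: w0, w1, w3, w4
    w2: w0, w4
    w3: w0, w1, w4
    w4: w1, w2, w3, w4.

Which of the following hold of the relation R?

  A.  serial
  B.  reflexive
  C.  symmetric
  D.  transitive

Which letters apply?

A, C

(A) serial: every world has an R-successor.
(B) not reflexive: not w2 R w2.
(C) symmetric: every R-edge is matched by its reverse.
(D) not transitive: w0 R w1 and w1 R w4 but not w0 R w4.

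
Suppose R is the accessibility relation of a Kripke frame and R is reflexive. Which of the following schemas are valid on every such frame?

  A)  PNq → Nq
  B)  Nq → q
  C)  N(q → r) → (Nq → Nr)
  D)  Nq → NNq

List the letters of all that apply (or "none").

B, C

A reflexive relation is serial.
(A) PNq → Nq is the dual of axiom 5; it is valid on a frame exactly when R is euclidean. Such an R need not be euclidean, so not valid.
(B) axiom T: valid iff R is reflexive. Every such R is reflexive — valid.
(C) N(q → r) → (Nq → Nr) is the K axiom; it holds on all frames — valid.
(D) Nq → NNq is axiom 4, which corresponds to transitivity. Such an R need not be transitive — not valid.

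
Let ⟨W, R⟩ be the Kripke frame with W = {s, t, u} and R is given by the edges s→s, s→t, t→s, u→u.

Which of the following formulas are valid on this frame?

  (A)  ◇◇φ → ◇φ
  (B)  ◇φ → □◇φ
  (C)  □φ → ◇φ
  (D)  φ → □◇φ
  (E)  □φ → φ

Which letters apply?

C, D

R is not reflexive: not t R t.
R is symmetric: every R-edge is matched by its reverse.
R is not transitive: t R s and s R t but not t R t.
R is not euclidean: s R t and s R t but not t R t.
R is serial: every world has an R-successor.
(A) the dual of axiom 4: valid iff R is transitive. R is not transitive — not valid.
(B) ◇φ → □◇φ is axiom 5; it is valid on a frame exactly when R is euclidean. R is not euclidean, so not valid.
(C) □φ → ◇φ is axiom D, which corresponds to seriality. R is serial — valid.
(D) φ → □◇φ is axiom B; it is valid on a frame exactly when R is symmetric. R is symmetric, so valid.
(E) □φ → φ (axiom T) characterises the reflexive frames. R is not reflexive — not valid.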